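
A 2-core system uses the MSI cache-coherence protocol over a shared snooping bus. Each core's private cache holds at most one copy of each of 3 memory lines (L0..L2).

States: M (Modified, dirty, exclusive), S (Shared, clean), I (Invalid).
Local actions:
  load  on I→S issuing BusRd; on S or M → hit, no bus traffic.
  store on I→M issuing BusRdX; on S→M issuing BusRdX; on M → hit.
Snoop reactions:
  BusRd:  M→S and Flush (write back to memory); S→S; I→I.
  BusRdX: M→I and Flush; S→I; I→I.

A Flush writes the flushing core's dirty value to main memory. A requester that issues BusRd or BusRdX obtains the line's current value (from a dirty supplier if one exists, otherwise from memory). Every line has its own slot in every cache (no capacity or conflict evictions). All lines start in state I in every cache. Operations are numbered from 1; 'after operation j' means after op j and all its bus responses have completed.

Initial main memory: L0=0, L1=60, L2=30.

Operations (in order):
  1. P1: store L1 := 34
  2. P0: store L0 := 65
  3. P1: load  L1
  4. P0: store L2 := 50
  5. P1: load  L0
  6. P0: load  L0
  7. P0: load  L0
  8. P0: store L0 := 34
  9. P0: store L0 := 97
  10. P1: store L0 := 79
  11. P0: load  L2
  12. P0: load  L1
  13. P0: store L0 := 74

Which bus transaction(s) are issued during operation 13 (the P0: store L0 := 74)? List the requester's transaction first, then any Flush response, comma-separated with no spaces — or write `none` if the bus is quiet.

bus = BusRdX,Flush

  op1 P1: store L1 := 34 → I/M on L1; bus BusRdX; mem=60
  op2 P0: store L0 := 65 → M/I on L0; bus BusRdX; mem=0
  op3 P1: load  L1 → I/M on L1; bus (none); mem=60
  op4 P0: store L2 := 50 → M/I on L2; bus BusRdX; mem=30
  op5 P1: load  L0 → S/S on L0; bus BusRd Flush; mem=65
  op6 P0: load  L0 → S/S on L0; bus (none); mem=65
  op7 P0: load  L0 → S/S on L0; bus (none); mem=65
  op8 P0: store L0 := 34 → M/I on L0; bus BusRdX; mem=65
  op9 P0: store L0 := 97 → M/I on L0; bus (none); mem=65
  op10 P1: store L0 := 79 → I/M on L0; bus BusRdX Flush; mem=97
  op11 P0: load  L2 → M/I on L2; bus (none); mem=30
  op12 P0: load  L1 → S/S on L1; bus BusRd Flush; mem=34
  op13 P0: store L0 := 74 → M/I on L0; bus BusRdX Flush; mem=79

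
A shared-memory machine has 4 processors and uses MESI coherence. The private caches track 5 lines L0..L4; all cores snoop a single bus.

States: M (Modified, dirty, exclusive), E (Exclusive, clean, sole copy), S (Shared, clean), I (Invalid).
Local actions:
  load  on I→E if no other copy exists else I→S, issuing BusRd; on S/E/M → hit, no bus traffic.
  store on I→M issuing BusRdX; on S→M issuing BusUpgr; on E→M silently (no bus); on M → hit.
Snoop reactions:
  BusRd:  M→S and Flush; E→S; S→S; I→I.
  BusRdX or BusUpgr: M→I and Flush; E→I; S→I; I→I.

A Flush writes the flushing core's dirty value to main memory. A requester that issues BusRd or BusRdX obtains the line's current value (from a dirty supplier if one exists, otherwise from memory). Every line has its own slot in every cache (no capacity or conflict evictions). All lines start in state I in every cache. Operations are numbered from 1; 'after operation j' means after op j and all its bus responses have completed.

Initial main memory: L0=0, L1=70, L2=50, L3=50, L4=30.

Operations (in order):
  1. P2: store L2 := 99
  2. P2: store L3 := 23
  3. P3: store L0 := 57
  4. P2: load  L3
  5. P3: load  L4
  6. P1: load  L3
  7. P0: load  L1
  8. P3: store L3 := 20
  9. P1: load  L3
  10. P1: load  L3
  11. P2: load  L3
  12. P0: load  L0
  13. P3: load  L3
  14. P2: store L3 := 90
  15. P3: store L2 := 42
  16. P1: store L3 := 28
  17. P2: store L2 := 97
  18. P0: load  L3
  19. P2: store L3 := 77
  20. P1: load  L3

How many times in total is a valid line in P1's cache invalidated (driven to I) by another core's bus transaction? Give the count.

invalidations = 3

[1] P2: store L2 := 99 | P0:I, P1:I, P2:M(99), P3:I | bus: BusRdX
[2] P2: store L3 := 23 | P0:I, P1:I, P2:M(23), P3:I | bus: BusRdX
[3] P3: store L0 := 57 | P0:I, P1:I, P2:I, P3:M(57) | bus: BusRdX
[4] P2: load  L3 | P0:I, P1:I, P2:M(23), P3:I | bus: none
[5] P3: load  L4 | P0:I, P1:I, P2:I, P3:E(30) | bus: BusRd
[6] P1: load  L3 | P0:I, P1:S(23), P2:S(23), P3:I | bus: BusRd,Flush
[7] P0: load  L1 | P0:E(70), P1:I, P2:I, P3:I | bus: BusRd
[8] P3: store L3 := 20 | P0:I, P1:I, P2:I, P3:M(20) | bus: BusRdX
[9] P1: load  L3 | P0:I, P1:S(20), P2:I, P3:S(20) | bus: BusRd,Flush
[10] P1: load  L3 | P0:I, P1:S(20), P2:I, P3:S(20) | bus: none
[11] P2: load  L3 | P0:I, P1:S(20), P2:S(20), P3:S(20) | bus: BusRd
[12] P0: load  L0 | P0:S(57), P1:I, P2:I, P3:S(57) | bus: BusRd,Flush
[13] P3: load  L3 | P0:I, P1:S(20), P2:S(20), P3:S(20) | bus: none
[14] P2: store L3 := 90 | P0:I, P1:I, P2:M(90), P3:I | bus: BusUpgr
[15] P3: store L2 := 42 | P0:I, P1:I, P2:I, P3:M(42) | bus: BusRdX,Flush
[16] P1: store L3 := 28 | P0:I, P1:M(28), P2:I, P3:I | bus: BusRdX,Flush
[17] P2: store L2 := 97 | P0:I, P1:I, P2:M(97), P3:I | bus: BusRdX,Flush
[18] P0: load  L3 | P0:S(28), P1:S(28), P2:I, P3:I | bus: BusRd,Flush
[19] P2: store L3 := 77 | P0:I, P1:I, P2:M(77), P3:I | bus: BusRdX
[20] P1: load  L3 | P0:I, P1:S(77), P2:S(77), P3:I | bus: BusRd,Flush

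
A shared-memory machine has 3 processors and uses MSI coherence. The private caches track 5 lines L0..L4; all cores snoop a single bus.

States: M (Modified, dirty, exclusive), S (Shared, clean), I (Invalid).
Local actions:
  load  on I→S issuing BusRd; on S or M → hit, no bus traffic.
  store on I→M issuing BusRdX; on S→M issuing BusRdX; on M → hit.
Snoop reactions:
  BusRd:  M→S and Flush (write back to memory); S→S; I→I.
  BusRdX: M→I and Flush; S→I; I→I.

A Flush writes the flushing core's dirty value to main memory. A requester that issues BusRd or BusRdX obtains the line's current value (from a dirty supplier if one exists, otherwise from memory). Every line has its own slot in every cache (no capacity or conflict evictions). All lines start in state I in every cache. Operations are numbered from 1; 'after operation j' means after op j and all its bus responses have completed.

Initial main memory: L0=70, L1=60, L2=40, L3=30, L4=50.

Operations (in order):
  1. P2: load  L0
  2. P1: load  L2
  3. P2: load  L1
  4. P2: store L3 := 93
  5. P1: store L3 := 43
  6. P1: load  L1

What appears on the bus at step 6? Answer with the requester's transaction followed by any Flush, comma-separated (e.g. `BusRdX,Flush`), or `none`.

  op1 P2: load  L0 → I/I/S on L0; bus BusRd; mem=70
  op2 P1: load  L2 → I/S/I on L2; bus BusRd; mem=40
  op3 P2: load  L1 → I/I/S on L1; bus BusRd; mem=60
  op4 P2: store L3 := 93 → I/I/M on L3; bus BusRdX; mem=30
  op5 P1: store L3 := 43 → I/M/I on L3; bus BusRdX Flush; mem=93
  op6 P1: load  L1 → I/S/S on L1; bus BusRd; mem=60

bus = BusRd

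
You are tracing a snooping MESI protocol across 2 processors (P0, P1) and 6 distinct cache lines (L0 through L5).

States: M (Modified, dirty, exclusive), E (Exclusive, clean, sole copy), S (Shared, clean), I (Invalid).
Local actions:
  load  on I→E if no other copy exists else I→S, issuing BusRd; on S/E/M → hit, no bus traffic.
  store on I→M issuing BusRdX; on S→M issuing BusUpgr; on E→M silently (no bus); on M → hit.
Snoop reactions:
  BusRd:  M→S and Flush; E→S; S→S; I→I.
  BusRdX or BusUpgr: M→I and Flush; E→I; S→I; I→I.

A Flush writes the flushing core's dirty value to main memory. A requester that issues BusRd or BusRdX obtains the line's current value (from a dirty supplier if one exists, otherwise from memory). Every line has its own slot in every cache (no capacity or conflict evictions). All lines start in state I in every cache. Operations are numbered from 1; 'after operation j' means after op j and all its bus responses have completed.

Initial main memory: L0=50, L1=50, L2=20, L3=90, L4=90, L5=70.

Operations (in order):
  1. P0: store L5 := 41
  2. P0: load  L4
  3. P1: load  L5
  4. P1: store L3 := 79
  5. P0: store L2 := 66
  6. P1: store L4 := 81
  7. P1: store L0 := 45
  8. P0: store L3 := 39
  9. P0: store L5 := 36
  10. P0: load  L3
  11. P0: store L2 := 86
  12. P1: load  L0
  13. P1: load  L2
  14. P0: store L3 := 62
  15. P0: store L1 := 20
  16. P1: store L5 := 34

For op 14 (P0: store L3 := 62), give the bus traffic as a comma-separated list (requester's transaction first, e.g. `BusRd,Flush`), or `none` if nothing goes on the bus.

bus = none

step 1: P0: store L5 := 41  ⟶  MI  (L5)  txn=BusRdX  M[L5]=70
step 2: P0: load  L4  ⟶  EI  (L4)  txn=BusRd  M[L4]=90
step 3: P1: load  L5  ⟶  SS  (L5)  txn=BusRd+Flush  M[L5]=41
step 4: P1: store L3 := 79  ⟶  IM  (L3)  txn=BusRdX  M[L3]=90
step 5: P0: store L2 := 66  ⟶  MI  (L2)  txn=BusRdX  M[L2]=20
step 6: P1: store L4 := 81  ⟶  IM  (L4)  txn=BusRdX  M[L4]=90
step 7: P1: store L0 := 45  ⟶  IM  (L0)  txn=BusRdX  M[L0]=50
step 8: P0: store L3 := 39  ⟶  MI  (L3)  txn=BusRdX+Flush  M[L3]=79
step 9: P0: store L5 := 36  ⟶  MI  (L5)  txn=BusUpgr  M[L5]=41
step 10: P0: load  L3  ⟶  MI  (L3)  txn=∅  M[L3]=79
step 11: P0: store L2 := 86  ⟶  MI  (L2)  txn=∅  M[L2]=20
step 12: P1: load  L0  ⟶  IM  (L0)  txn=∅  M[L0]=50
step 13: P1: load  L2  ⟶  SS  (L2)  txn=BusRd+Flush  M[L2]=86
step 14: P0: store L3 := 62  ⟶  MI  (L3)  txn=∅  M[L3]=79
step 15: P0: store L1 := 20  ⟶  MI  (L1)  txn=BusRdX  M[L1]=50
step 16: P1: store L5 := 34  ⟶  IM  (L5)  txn=BusRdX+Flush  M[L5]=36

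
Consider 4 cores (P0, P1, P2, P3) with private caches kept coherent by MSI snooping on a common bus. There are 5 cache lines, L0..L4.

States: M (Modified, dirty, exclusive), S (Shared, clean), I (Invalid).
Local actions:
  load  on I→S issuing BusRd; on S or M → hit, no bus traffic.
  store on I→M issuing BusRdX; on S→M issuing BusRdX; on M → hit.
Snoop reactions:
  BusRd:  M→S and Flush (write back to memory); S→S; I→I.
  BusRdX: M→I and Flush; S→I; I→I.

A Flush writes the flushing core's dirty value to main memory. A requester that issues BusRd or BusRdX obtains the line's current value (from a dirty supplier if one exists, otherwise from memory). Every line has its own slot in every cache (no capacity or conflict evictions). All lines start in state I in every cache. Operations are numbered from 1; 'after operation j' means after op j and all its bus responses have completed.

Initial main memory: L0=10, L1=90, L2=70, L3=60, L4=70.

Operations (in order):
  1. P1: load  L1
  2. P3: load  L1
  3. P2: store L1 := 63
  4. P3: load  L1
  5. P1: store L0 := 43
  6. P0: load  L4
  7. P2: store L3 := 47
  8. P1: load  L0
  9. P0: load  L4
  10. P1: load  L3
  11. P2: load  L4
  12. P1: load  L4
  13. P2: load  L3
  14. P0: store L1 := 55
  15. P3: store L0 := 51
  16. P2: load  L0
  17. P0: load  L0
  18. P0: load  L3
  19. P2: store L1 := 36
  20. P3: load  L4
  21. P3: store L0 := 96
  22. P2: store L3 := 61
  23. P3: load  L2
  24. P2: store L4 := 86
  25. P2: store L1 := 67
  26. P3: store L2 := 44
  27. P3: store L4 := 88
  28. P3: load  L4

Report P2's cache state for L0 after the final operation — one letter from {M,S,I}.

[1] P1: load  L1 | P0:I, P1:S(90), P2:I, P3:I | bus: BusRd
[2] P3: load  L1 | P0:I, P1:S(90), P2:I, P3:S(90) | bus: BusRd
[3] P2: store L1 := 63 | P0:I, P1:I, P2:M(63), P3:I | bus: BusRdX
[4] P3: load  L1 | P0:I, P1:I, P2:S(63), P3:S(63) | bus: BusRd,Flush
[5] P1: store L0 := 43 | P0:I, P1:M(43), P2:I, P3:I | bus: BusRdX
[6] P0: load  L4 | P0:S(70), P1:I, P2:I, P3:I | bus: BusRd
[7] P2: store L3 := 47 | P0:I, P1:I, P2:M(47), P3:I | bus: BusRdX
[8] P1: load  L0 | P0:I, P1:M(43), P2:I, P3:I | bus: none
[9] P0: load  L4 | P0:S(70), P1:I, P2:I, P3:I | bus: none
[10] P1: load  L3 | P0:I, P1:S(47), P2:S(47), P3:I | bus: BusRd,Flush
[11] P2: load  L4 | P0:S(70), P1:I, P2:S(70), P3:I | bus: BusRd
[12] P1: load  L4 | P0:S(70), P1:S(70), P2:S(70), P3:I | bus: BusRd
[13] P2: load  L3 | P0:I, P1:S(47), P2:S(47), P3:I | bus: none
[14] P0: store L1 := 55 | P0:M(55), P1:I, P2:I, P3:I | bus: BusRdX
[15] P3: store L0 := 51 | P0:I, P1:I, P2:I, P3:M(51) | bus: BusRdX,Flush
[16] P2: load  L0 | P0:I, P1:I, P2:S(51), P3:S(51) | bus: BusRd,Flush
[17] P0: load  L0 | P0:S(51), P1:I, P2:S(51), P3:S(51) | bus: BusRd
[18] P0: load  L3 | P0:S(47), P1:S(47), P2:S(47), P3:I | bus: BusRd
[19] P2: store L1 := 36 | P0:I, P1:I, P2:M(36), P3:I | bus: BusRdX,Flush
[20] P3: load  L4 | P0:S(70), P1:S(70), P2:S(70), P3:S(70) | bus: BusRd
[21] P3: store L0 := 96 | P0:I, P1:I, P2:I, P3:M(96) | bus: BusRdX
[22] P2: store L3 := 61 | P0:I, P1:I, P2:M(61), P3:I | bus: BusRdX
[23] P3: load  L2 | P0:I, P1:I, P2:I, P3:S(70) | bus: BusRd
[24] P2: store L4 := 86 | P0:I, P1:I, P2:M(86), P3:I | bus: BusRdX
[25] P2: store L1 := 67 | P0:I, P1:I, P2:M(67), P3:I | bus: none
[26] P3: store L2 := 44 | P0:I, P1:I, P2:I, P3:M(44) | bus: BusRdX
[27] P3: store L4 := 88 | P0:I, P1:I, P2:I, P3:M(88) | bus: BusRdX,Flush
[28] P3: load  L4 | P0:I, P1:I, P2:I, P3:M(88) | bus: none

state = I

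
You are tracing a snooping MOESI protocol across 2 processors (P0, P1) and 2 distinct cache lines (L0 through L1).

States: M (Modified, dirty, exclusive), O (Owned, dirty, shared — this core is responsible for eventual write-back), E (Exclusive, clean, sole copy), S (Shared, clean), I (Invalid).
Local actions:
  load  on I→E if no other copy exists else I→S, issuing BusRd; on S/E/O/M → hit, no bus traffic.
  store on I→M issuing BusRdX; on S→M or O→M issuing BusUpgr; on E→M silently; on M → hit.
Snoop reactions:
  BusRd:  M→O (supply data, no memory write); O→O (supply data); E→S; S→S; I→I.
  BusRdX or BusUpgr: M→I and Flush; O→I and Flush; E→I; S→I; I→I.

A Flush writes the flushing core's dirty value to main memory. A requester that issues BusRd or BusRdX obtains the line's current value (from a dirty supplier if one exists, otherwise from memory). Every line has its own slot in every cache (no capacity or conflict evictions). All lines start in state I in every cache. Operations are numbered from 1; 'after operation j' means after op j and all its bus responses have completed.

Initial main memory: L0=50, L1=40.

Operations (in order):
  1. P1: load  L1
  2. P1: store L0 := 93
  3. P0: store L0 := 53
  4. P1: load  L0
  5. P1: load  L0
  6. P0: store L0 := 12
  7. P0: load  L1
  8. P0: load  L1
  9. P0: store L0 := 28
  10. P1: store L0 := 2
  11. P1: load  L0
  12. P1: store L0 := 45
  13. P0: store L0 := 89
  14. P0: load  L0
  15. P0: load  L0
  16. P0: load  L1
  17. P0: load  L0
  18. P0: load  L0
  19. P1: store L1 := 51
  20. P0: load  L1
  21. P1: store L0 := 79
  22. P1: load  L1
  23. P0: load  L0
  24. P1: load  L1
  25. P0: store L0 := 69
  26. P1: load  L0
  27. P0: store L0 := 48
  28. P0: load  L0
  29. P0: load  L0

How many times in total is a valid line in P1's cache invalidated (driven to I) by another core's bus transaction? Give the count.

[1] P1: load  L1 | P0:I, P1:E(40) | bus: BusRd
[2] P1: store L0 := 93 | P0:I, P1:M(93) | bus: BusRdX
[3] P0: store L0 := 53 | P0:M(53), P1:I | bus: BusRdX,Flush
[4] P1: load  L0 | P0:O(53), P1:S(53) | bus: BusRd
[5] P1: load  L0 | P0:O(53), P1:S(53) | bus: none
[6] P0: store L0 := 12 | P0:M(12), P1:I | bus: BusUpgr
[7] P0: load  L1 | P0:S(40), P1:S(40) | bus: BusRd
[8] P0: load  L1 | P0:S(40), P1:S(40) | bus: none
[9] P0: store L0 := 28 | P0:M(28), P1:I | bus: none
[10] P1: store L0 := 2 | P0:I, P1:M(2) | bus: BusRdX,Flush
[11] P1: load  L0 | P0:I, P1:M(2) | bus: none
[12] P1: store L0 := 45 | P0:I, P1:M(45) | bus: none
[13] P0: store L0 := 89 | P0:M(89), P1:I | bus: BusRdX,Flush
[14] P0: load  L0 | P0:M(89), P1:I | bus: none
[15] P0: load  L0 | P0:M(89), P1:I | bus: none
[16] P0: load  L1 | P0:S(40), P1:S(40) | bus: none
[17] P0: load  L0 | P0:M(89), P1:I | bus: none
[18] P0: load  L0 | P0:M(89), P1:I | bus: none
[19] P1: store L1 := 51 | P0:I, P1:M(51) | bus: BusUpgr
[20] P0: load  L1 | P0:S(51), P1:O(51) | bus: BusRd
[21] P1: store L0 := 79 | P0:I, P1:M(79) | bus: BusRdX,Flush
[22] P1: load  L1 | P0:S(51), P1:O(51) | bus: none
[23] P0: load  L0 | P0:S(79), P1:O(79) | bus: BusRd
[24] P1: load  L1 | P0:S(51), P1:O(51) | bus: none
[25] P0: store L0 := 69 | P0:M(69), P1:I | bus: BusUpgr,Flush
[26] P1: load  L0 | P0:O(69), P1:S(69) | bus: BusRd
[27] P0: store L0 := 48 | P0:M(48), P1:I | bus: BusUpgr
[28] P0: load  L0 | P0:M(48), P1:I | bus: none
[29] P0: load  L0 | P0:M(48), P1:I | bus: none

invalidations = 5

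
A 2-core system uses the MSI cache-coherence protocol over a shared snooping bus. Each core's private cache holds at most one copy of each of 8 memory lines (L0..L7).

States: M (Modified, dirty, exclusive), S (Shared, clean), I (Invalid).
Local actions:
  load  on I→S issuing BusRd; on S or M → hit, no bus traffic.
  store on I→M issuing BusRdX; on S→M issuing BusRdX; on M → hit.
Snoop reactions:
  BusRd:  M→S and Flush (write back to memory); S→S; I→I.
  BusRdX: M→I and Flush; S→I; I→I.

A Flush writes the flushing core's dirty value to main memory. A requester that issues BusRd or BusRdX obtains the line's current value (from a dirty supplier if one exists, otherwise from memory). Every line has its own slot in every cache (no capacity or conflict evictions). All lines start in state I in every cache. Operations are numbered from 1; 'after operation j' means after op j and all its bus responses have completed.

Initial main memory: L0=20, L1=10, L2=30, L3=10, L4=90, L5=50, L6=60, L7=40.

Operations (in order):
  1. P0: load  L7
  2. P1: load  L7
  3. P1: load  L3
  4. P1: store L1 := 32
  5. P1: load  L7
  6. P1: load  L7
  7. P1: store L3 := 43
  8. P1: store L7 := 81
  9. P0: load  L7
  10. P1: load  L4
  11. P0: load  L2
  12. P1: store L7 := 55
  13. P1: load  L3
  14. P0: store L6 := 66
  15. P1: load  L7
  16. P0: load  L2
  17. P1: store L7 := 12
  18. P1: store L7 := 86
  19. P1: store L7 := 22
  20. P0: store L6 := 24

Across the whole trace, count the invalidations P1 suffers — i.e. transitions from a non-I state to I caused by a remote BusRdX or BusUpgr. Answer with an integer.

invalidations = 0

1. P0: load  L7  bus=[BusRd]  L7: P0=S P1=I  mem[L7]=40
2. P1: load  L7  bus=[BusRd]  L7: P0=S P1=S  mem[L7]=40
3. P1: load  L3  bus=[BusRd]  L3: P0=I P1=S  mem[L3]=10
4. P1: store L1 := 32  bus=[BusRdX]  L1: P0=I P1=M  mem[L1]=10
5. P1: load  L7  bus=[-]  L7: P0=S P1=S  mem[L7]=40
6. P1: load  L7  bus=[-]  L7: P0=S P1=S  mem[L7]=40
7. P1: store L3 := 43  bus=[BusRdX]  L3: P0=I P1=M  mem[L3]=10
8. P1: store L7 := 81  bus=[BusRdX]  L7: P0=I P1=M  mem[L7]=40
9. P0: load  L7  bus=[BusRd,Flush]  L7: P0=S P1=S  mem[L7]=81
10. P1: load  L4  bus=[BusRd]  L4: P0=I P1=S  mem[L4]=90
11. P0: load  L2  bus=[BusRd]  L2: P0=S P1=I  mem[L2]=30
12. P1: store L7 := 55  bus=[BusRdX]  L7: P0=I P1=M  mem[L7]=81
13. P1: load  L3  bus=[-]  L3: P0=I P1=M  mem[L3]=10
14. P0: store L6 := 66  bus=[BusRdX]  L6: P0=M P1=I  mem[L6]=60
15. P1: load  L7  bus=[-]  L7: P0=I P1=M  mem[L7]=81
16. P0: load  L2  bus=[-]  L2: P0=S P1=I  mem[L2]=30
17. P1: store L7 := 12  bus=[-]  L7: P0=I P1=M  mem[L7]=81
18. P1: store L7 := 86  bus=[-]  L7: P0=I P1=M  mem[L7]=81
19. P1: store L7 := 22  bus=[-]  L7: P0=I P1=M  mem[L7]=81
20. P0: store L6 := 24  bus=[-]  L6: P0=M P1=I  mem[L6]=60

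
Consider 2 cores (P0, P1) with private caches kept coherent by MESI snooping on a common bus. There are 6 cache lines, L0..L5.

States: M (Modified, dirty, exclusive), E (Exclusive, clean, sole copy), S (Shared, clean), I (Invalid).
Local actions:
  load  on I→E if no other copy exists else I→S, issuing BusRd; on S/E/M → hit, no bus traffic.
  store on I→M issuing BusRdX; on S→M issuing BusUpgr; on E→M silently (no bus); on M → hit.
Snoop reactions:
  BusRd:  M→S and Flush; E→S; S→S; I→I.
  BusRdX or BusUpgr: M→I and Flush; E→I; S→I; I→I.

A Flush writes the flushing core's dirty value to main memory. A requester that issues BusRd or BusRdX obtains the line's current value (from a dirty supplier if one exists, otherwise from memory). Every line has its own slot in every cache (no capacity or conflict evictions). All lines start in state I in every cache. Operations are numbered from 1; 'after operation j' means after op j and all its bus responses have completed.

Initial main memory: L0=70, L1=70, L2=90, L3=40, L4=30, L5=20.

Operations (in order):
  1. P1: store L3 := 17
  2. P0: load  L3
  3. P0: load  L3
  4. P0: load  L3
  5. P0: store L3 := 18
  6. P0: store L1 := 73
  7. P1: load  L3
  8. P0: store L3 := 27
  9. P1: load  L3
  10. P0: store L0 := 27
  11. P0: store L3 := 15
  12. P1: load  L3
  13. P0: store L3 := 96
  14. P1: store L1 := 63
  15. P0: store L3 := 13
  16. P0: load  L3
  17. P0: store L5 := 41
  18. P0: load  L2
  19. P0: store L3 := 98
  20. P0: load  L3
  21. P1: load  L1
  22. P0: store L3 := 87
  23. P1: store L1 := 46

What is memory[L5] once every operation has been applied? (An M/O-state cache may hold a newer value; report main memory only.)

memory[L5] = 20

  op1 P1: store L3 := 17 → I/M on L3; bus BusRdX; mem=40
  op2 P0: load  L3 → S/S on L3; bus BusRd Flush; mem=17
  op3 P0: load  L3 → S/S on L3; bus (none); mem=17
  op4 P0: load  L3 → S/S on L3; bus (none); mem=17
  op5 P0: store L3 := 18 → M/I on L3; bus BusUpgr; mem=17
  op6 P0: store L1 := 73 → M/I on L1; bus BusRdX; mem=70
  op7 P1: load  L3 → S/S on L3; bus BusRd Flush; mem=18
  op8 P0: store L3 := 27 → M/I on L3; bus BusUpgr; mem=18
  op9 P1: load  L3 → S/S on L3; bus BusRd Flush; mem=27
  op10 P0: store L0 := 27 → M/I on L0; bus BusRdX; mem=70
  op11 P0: store L3 := 15 → M/I on L3; bus BusUpgr; mem=27
  op12 P1: load  L3 → S/S on L3; bus BusRd Flush; mem=15
  op13 P0: store L3 := 96 → M/I on L3; bus BusUpgr; mem=15
  op14 P1: store L1 := 63 → I/M on L1; bus BusRdX Flush; mem=73
  op15 P0: store L3 := 13 → M/I on L3; bus (none); mem=15
  op16 P0: load  L3 → M/I on L3; bus (none); mem=15
  op17 P0: store L5 := 41 → M/I on L5; bus BusRdX; mem=20
  op18 P0: load  L2 → E/I on L2; bus BusRd; mem=90
  op19 P0: store L3 := 98 → M/I on L3; bus (none); mem=15
  op20 P0: load  L3 → M/I on L3; bus (none); mem=15
  op21 P1: load  L1 → I/M on L1; bus (none); mem=73
  op22 P0: store L3 := 87 → M/I on L3; bus (none); mem=15
  op23 P1: store L1 := 46 → I/M on L1; bus (none); mem=73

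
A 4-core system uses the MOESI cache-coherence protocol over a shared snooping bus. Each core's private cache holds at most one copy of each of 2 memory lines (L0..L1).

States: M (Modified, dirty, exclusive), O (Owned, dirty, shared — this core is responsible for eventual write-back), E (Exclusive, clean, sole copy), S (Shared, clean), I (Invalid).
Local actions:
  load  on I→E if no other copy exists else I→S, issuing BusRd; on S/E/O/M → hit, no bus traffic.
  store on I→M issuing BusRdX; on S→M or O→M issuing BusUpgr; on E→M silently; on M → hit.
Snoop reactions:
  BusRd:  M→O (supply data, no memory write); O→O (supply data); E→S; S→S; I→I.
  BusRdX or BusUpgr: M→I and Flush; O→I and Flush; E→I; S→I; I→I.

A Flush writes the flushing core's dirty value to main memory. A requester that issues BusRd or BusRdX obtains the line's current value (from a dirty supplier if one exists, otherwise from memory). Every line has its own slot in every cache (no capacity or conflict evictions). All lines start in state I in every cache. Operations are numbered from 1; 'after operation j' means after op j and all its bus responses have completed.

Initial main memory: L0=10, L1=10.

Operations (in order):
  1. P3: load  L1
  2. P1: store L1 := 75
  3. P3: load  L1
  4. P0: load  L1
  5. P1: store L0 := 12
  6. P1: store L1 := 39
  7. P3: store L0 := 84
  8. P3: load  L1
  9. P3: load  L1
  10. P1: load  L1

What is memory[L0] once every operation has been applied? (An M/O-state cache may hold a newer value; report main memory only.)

memory[L0] = 12

  op1 P3: load  L1 → I/I/I/E on L1; bus BusRd; mem=10
  op2 P1: store L1 := 75 → I/M/I/I on L1; bus BusRdX; mem=10
  op3 P3: load  L1 → I/O/I/S on L1; bus BusRd; mem=10
  op4 P0: load  L1 → S/O/I/S on L1; bus BusRd; mem=10
  op5 P1: store L0 := 12 → I/M/I/I on L0; bus BusRdX; mem=10
  op6 P1: store L1 := 39 → I/M/I/I on L1; bus BusUpgr; mem=10
  op7 P3: store L0 := 84 → I/I/I/M on L0; bus BusRdX Flush; mem=12
  op8 P3: load  L1 → I/O/I/S on L1; bus BusRd; mem=10
  op9 P3: load  L1 → I/O/I/S on L1; bus (none); mem=10
  op10 P1: load  L1 → I/O/I/S on L1; bus (none); mem=10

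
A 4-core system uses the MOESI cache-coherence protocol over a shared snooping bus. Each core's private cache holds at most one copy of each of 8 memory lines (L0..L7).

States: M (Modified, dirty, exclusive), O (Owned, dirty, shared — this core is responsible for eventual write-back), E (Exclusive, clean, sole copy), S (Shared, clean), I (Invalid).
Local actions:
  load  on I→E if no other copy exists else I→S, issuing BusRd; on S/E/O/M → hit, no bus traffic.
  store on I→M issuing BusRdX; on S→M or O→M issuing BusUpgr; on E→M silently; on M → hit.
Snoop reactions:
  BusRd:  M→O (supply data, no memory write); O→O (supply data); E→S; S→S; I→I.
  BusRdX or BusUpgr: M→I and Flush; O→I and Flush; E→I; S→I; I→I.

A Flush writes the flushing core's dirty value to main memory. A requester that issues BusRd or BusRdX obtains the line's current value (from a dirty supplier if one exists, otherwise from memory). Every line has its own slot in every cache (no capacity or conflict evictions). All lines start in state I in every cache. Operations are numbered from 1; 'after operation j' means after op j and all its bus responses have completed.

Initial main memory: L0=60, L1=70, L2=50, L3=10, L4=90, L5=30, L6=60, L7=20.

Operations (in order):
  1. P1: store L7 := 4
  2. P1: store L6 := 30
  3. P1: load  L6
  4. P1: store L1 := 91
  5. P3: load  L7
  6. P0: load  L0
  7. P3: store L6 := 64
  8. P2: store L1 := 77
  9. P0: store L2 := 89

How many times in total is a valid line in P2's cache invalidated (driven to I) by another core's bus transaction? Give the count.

invalidations = 0

  op1 P1: store L7 := 4 → I/M/I/I on L7; bus BusRdX; mem=20
  op2 P1: store L6 := 30 → I/M/I/I on L6; bus BusRdX; mem=60
  op3 P1: load  L6 → I/M/I/I on L6; bus (none); mem=60
  op4 P1: store L1 := 91 → I/M/I/I on L1; bus BusRdX; mem=70
  op5 P3: load  L7 → I/O/I/S on L7; bus BusRd; mem=20
  op6 P0: load  L0 → E/I/I/I on L0; bus BusRd; mem=60
  op7 P3: store L6 := 64 → I/I/I/M on L6; bus BusRdX Flush; mem=30
  op8 P2: store L1 := 77 → I/I/M/I on L1; bus BusRdX Flush; mem=91
  op9 P0: store L2 := 89 → M/I/I/I on L2; bus BusRdX; mem=50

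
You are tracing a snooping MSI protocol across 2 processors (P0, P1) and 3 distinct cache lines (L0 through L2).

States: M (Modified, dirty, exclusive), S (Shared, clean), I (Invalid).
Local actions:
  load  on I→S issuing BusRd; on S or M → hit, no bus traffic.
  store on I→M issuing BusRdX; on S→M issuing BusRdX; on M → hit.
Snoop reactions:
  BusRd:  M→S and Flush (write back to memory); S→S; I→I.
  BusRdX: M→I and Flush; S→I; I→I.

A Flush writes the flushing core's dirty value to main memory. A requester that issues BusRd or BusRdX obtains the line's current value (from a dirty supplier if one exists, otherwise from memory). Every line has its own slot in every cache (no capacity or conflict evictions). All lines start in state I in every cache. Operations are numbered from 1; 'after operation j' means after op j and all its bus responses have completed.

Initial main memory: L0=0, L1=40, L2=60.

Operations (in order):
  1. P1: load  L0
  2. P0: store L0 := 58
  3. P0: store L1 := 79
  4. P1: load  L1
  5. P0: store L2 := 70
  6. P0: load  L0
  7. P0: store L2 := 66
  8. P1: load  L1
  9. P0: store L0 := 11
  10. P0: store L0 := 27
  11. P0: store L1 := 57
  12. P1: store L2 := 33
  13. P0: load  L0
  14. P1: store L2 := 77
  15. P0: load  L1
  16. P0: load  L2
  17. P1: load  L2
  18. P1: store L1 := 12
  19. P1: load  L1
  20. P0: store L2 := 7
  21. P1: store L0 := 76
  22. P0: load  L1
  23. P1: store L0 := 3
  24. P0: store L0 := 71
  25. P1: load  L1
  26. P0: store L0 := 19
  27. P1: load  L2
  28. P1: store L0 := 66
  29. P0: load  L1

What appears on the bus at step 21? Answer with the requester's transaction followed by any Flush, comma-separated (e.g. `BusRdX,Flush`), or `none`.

[1] P1: load  L0 | P0:I, P1:S(0) | bus: BusRd
[2] P0: store L0 := 58 | P0:M(58), P1:I | bus: BusRdX
[3] P0: store L1 := 79 | P0:M(79), P1:I | bus: BusRdX
[4] P1: load  L1 | P0:S(79), P1:S(79) | bus: BusRd,Flush
[5] P0: store L2 := 70 | P0:M(70), P1:I | bus: BusRdX
[6] P0: load  L0 | P0:M(58), P1:I | bus: none
[7] P0: store L2 := 66 | P0:M(66), P1:I | bus: none
[8] P1: load  L1 | P0:S(79), P1:S(79) | bus: none
[9] P0: store L0 := 11 | P0:M(11), P1:I | bus: none
[10] P0: store L0 := 27 | P0:M(27), P1:I | bus: none
[11] P0: store L1 := 57 | P0:M(57), P1:I | bus: BusRdX
[12] P1: store L2 := 33 | P0:I, P1:M(33) | bus: BusRdX,Flush
[13] P0: load  L0 | P0:M(27), P1:I | bus: none
[14] P1: store L2 := 77 | P0:I, P1:M(77) | bus: none
[15] P0: load  L1 | P0:M(57), P1:I | bus: none
[16] P0: load  L2 | P0:S(77), P1:S(77) | bus: BusRd,Flush
[17] P1: load  L2 | P0:S(77), P1:S(77) | bus: none
[18] P1: store L1 := 12 | P0:I, P1:M(12) | bus: BusRdX,Flush
[19] P1: load  L1 | P0:I, P1:M(12) | bus: none
[20] P0: store L2 := 7 | P0:M(7), P1:I | bus: BusRdX
[21] P1: store L0 := 76 | P0:I, P1:M(76) | bus: BusRdX,Flush
[22] P0: load  L1 | P0:S(12), P1:S(12) | bus: BusRd,Flush
[23] P1: store L0 := 3 | P0:I, P1:M(3) | bus: none
[24] P0: store L0 := 71 | P0:M(71), P1:I | bus: BusRdX,Flush
[25] P1: load  L1 | P0:S(12), P1:S(12) | bus: none
[26] P0: store L0 := 19 | P0:M(19), P1:I | bus: none
[27] P1: load  L2 | P0:S(7), P1:S(7) | bus: BusRd,Flush
[28] P1: store L0 := 66 | P0:I, P1:M(66) | bus: BusRdX,Flush
[29] P0: load  L1 | P0:S(12), P1:S(12) | bus: none

bus = BusRdX,Flush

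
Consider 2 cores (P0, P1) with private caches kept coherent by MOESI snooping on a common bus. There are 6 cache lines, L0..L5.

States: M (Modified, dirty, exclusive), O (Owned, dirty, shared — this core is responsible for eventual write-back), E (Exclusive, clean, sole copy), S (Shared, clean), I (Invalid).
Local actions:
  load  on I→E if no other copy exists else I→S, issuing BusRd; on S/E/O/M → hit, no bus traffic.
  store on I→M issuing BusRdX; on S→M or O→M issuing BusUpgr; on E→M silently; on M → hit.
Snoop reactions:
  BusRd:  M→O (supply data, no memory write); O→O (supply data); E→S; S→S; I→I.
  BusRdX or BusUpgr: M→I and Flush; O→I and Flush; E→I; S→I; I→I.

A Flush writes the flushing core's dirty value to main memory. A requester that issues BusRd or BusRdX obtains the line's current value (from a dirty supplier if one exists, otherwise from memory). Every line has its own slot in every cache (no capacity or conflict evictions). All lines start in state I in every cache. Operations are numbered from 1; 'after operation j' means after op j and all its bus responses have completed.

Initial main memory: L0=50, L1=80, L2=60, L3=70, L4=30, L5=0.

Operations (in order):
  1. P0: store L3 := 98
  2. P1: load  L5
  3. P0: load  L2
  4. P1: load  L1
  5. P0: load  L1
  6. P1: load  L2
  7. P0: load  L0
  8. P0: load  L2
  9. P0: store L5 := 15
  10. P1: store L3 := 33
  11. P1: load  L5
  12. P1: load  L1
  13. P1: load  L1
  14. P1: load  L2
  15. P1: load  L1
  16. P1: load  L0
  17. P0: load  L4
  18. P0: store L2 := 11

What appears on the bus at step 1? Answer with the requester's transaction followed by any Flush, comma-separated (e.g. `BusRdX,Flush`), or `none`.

bus = BusRdX

1. P0: store L3 := 98  bus=[BusRdX]  L3: P0=M P1=I  mem[L3]=70
2. P1: load  L5  bus=[BusRd]  L5: P0=I P1=E  mem[L5]=0
3. P0: load  L2  bus=[BusRd]  L2: P0=E P1=I  mem[L2]=60
4. P1: load  L1  bus=[BusRd]  L1: P0=I P1=E  mem[L1]=80
5. P0: load  L1  bus=[BusRd]  L1: P0=S P1=S  mem[L1]=80
6. P1: load  L2  bus=[BusRd]  L2: P0=S P1=S  mem[L2]=60
7. P0: load  L0  bus=[BusRd]  L0: P0=E P1=I  mem[L0]=50
8. P0: load  L2  bus=[-]  L2: P0=S P1=S  mem[L2]=60
9. P0: store L5 := 15  bus=[BusRdX]  L5: P0=M P1=I  mem[L5]=0
10. P1: store L3 := 33  bus=[BusRdX,Flush]  L3: P0=I P1=M  mem[L3]=98
11. P1: load  L5  bus=[BusRd]  L5: P0=O P1=S  mem[L5]=0
12. P1: load  L1  bus=[-]  L1: P0=S P1=S  mem[L1]=80
13. P1: load  L1  bus=[-]  L1: P0=S P1=S  mem[L1]=80
14. P1: load  L2  bus=[-]  L2: P0=S P1=S  mem[L2]=60
15. P1: load  L1  bus=[-]  L1: P0=S P1=S  mem[L1]=80
16. P1: load  L0  bus=[BusRd]  L0: P0=S P1=S  mem[L0]=50
17. P0: load  L4  bus=[BusRd]  L4: P0=E P1=I  mem[L4]=30
18. P0: store L2 := 11  bus=[BusUpgr]  L2: P0=M P1=I  mem[L2]=60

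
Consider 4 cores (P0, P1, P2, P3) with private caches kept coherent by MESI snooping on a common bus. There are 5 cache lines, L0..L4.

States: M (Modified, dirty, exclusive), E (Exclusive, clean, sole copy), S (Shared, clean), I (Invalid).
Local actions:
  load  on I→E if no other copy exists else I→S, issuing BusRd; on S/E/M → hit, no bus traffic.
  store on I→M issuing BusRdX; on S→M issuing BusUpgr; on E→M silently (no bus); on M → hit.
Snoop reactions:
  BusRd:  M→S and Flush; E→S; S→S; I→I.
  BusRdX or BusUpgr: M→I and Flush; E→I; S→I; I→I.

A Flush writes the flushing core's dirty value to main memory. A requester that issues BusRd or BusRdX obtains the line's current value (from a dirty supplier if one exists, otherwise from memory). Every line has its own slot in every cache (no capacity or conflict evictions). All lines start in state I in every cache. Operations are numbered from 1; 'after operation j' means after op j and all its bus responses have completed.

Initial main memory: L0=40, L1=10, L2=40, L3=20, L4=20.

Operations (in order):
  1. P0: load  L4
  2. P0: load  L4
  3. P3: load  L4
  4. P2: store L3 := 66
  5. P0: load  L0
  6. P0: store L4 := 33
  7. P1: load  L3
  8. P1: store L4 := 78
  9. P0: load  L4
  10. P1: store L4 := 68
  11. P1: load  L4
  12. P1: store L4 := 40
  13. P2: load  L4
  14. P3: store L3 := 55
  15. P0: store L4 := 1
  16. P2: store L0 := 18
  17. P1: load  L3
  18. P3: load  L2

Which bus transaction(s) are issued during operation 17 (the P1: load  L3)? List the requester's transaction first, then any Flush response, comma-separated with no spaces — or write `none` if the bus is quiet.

  op1 P0: load  L4 → E/I/I/I on L4; bus BusRd; mem=20
  op2 P0: load  L4 → E/I/I/I on L4; bus (none); mem=20
  op3 P3: load  L4 → S/I/I/S on L4; bus BusRd; mem=20
  op4 P2: store L3 := 66 → I/I/M/I on L3; bus BusRdX; mem=20
  op5 P0: load  L0 → E/I/I/I on L0; bus BusRd; mem=40
  op6 P0: store L4 := 33 → M/I/I/I on L4; bus BusUpgr; mem=20
  op7 P1: load  L3 → I/S/S/I on L3; bus BusRd Flush; mem=66
  op8 P1: store L4 := 78 → I/M/I/I on L4; bus BusRdX Flush; mem=33
  op9 P0: load  L4 → S/S/I/I on L4; bus BusRd Flush; mem=78
  op10 P1: store L4 := 68 → I/M/I/I on L4; bus BusUpgr; mem=78
  op11 P1: load  L4 → I/M/I/I on L4; bus (none); mem=78
  op12 P1: store L4 := 40 → I/M/I/I on L4; bus (none); mem=78
  op13 P2: load  L4 → I/S/S/I on L4; bus BusRd Flush; mem=40
  op14 P3: store L3 := 55 → I/I/I/M on L3; bus BusRdX; mem=66
  op15 P0: store L4 := 1 → M/I/I/I on L4; bus BusRdX; mem=40
  op16 P2: store L0 := 18 → I/I/M/I on L0; bus BusRdX; mem=40
  op17 P1: load  L3 → I/S/I/S on L3; bus BusRd Flush; mem=55
  op18 P3: load  L2 → I/I/I/E on L2; bus BusRd; mem=40

bus = BusRd,Flush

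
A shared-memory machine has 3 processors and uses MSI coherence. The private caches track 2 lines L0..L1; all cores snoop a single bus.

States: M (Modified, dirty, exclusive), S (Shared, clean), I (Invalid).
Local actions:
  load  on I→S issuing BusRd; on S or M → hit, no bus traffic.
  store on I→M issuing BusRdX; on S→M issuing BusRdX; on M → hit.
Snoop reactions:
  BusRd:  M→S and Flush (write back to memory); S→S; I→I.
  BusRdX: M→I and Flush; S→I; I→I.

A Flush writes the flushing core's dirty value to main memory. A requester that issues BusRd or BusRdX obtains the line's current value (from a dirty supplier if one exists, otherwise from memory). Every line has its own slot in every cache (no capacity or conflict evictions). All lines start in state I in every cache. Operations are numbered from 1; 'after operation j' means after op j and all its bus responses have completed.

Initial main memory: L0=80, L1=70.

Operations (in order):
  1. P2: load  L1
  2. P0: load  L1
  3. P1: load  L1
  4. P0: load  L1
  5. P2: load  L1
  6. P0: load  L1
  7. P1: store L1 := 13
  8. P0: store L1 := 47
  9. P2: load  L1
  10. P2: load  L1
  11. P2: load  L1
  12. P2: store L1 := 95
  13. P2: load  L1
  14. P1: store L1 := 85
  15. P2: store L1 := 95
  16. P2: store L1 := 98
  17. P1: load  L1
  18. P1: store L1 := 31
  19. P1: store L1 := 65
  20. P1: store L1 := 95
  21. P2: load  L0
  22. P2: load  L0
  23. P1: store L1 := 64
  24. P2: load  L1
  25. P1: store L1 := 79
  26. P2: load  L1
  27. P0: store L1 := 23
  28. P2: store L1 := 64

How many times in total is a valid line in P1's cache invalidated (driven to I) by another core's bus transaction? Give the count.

invalidations = 3

1. P2: load  L1  bus=[BusRd]  L1: P0=I P1=I P2=S  mem[L1]=70
2. P0: load  L1  bus=[BusRd]  L1: P0=S P1=I P2=S  mem[L1]=70
3. P1: load  L1  bus=[BusRd]  L1: P0=S P1=S P2=S  mem[L1]=70
4. P0: load  L1  bus=[-]  L1: P0=S P1=S P2=S  mem[L1]=70
5. P2: load  L1  bus=[-]  L1: P0=S P1=S P2=S  mem[L1]=70
6. P0: load  L1  bus=[-]  L1: P0=S P1=S P2=S  mem[L1]=70
7. P1: store L1 := 13  bus=[BusRdX]  L1: P0=I P1=M P2=I  mem[L1]=70
8. P0: store L1 := 47  bus=[BusRdX,Flush]  L1: P0=M P1=I P2=I  mem[L1]=13
9. P2: load  L1  bus=[BusRd,Flush]  L1: P0=S P1=I P2=S  mem[L1]=47
10. P2: load  L1  bus=[-]  L1: P0=S P1=I P2=S  mem[L1]=47
11. P2: load  L1  bus=[-]  L1: P0=S P1=I P2=S  mem[L1]=47
12. P2: store L1 := 95  bus=[BusRdX]  L1: P0=I P1=I P2=M  mem[L1]=47
13. P2: load  L1  bus=[-]  L1: P0=I P1=I P2=M  mem[L1]=47
14. P1: store L1 := 85  bus=[BusRdX,Flush]  L1: P0=I P1=M P2=I  mem[L1]=95
15. P2: store L1 := 95  bus=[BusRdX,Flush]  L1: P0=I P1=I P2=M  mem[L1]=85
16. P2: store L1 := 98  bus=[-]  L1: P0=I P1=I P2=M  mem[L1]=85
17. P1: load  L1  bus=[BusRd,Flush]  L1: P0=I P1=S P2=S  mem[L1]=98
18. P1: store L1 := 31  bus=[BusRdX]  L1: P0=I P1=M P2=I  mem[L1]=98
19. P1: store L1 := 65  bus=[-]  L1: P0=I P1=M P2=I  mem[L1]=98
20. P1: store L1 := 95  bus=[-]  L1: P0=I P1=M P2=I  mem[L1]=98
21. P2: load  L0  bus=[BusRd]  L0: P0=I P1=I P2=S  mem[L0]=80
22. P2: load  L0  bus=[-]  L0: P0=I P1=I P2=S  mem[L0]=80
23. P1: store L1 := 64  bus=[-]  L1: P0=I P1=M P2=I  mem[L1]=98
24. P2: load  L1  bus=[BusRd,Flush]  L1: P0=I P1=S P2=S  mem[L1]=64
25. P1: store L1 := 79  bus=[BusRdX]  L1: P0=I P1=M P2=I  mem[L1]=64
26. P2: load  L1  bus=[BusRd,Flush]  L1: P0=I P1=S P2=S  mem[L1]=79
27. P0: store L1 := 23  bus=[BusRdX]  L1: P0=M P1=I P2=I  mem[L1]=79
28. P2: store L1 := 64  bus=[BusRdX,Flush]  L1: P0=I P1=I P2=M  mem[L1]=23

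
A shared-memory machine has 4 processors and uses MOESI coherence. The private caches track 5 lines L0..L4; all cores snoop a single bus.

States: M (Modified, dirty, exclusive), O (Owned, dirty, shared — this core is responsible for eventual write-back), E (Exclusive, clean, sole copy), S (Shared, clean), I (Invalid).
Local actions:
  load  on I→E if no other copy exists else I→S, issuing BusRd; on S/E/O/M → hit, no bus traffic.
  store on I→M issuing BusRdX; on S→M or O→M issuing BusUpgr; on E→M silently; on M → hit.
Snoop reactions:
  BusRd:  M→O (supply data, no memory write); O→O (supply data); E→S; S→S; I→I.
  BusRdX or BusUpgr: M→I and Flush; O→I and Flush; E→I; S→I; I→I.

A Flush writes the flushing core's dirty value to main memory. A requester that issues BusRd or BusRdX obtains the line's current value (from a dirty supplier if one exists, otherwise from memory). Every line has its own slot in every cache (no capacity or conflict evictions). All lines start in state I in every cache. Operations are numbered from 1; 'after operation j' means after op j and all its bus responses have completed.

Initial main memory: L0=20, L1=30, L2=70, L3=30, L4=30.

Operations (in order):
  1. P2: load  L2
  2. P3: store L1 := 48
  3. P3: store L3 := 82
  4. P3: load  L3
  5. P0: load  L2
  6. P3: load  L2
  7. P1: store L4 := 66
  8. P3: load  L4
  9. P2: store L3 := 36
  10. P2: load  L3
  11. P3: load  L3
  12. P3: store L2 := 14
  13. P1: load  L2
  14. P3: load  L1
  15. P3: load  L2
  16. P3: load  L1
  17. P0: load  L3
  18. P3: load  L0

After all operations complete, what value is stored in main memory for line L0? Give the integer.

  op1 P2: load  L2 → I/I/E/I on L2; bus BusRd; mem=70
  op2 P3: store L1 := 48 → I/I/I/M on L1; bus BusRdX; mem=30
  op3 P3: store L3 := 82 → I/I/I/M on L3; bus BusRdX; mem=30
  op4 P3: load  L3 → I/I/I/M on L3; bus (none); mem=30
  op5 P0: load  L2 → S/I/S/I on L2; bus BusRd; mem=70
  op6 P3: load  L2 → S/I/S/S on L2; bus BusRd; mem=70
  op7 P1: store L4 := 66 → I/M/I/I on L4; bus BusRdX; mem=30
  op8 P3: load  L4 → I/O/I/S on L4; bus BusRd; mem=30
  op9 P2: store L3 := 36 → I/I/M/I on L3; bus BusRdX Flush; mem=82
  op10 P2: load  L3 → I/I/M/I on L3; bus (none); mem=82
  op11 P3: load  L3 → I/I/O/S on L3; bus BusRd; mem=82
  op12 P3: store L2 := 14 → I/I/I/M on L2; bus BusUpgr; mem=70
  op13 P1: load  L2 → I/S/I/O on L2; bus BusRd; mem=70
  op14 P3: load  L1 → I/I/I/M on L1; bus (none); mem=30
  op15 P3: load  L2 → I/S/I/O on L2; bus (none); mem=70
  op16 P3: load  L1 → I/I/I/M on L1; bus (none); mem=30
  op17 P0: load  L3 → S/I/O/S on L3; bus BusRd; mem=82
  op18 P3: load  L0 → I/I/I/E on L0; bus BusRd; mem=20

memory[L0] = 20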